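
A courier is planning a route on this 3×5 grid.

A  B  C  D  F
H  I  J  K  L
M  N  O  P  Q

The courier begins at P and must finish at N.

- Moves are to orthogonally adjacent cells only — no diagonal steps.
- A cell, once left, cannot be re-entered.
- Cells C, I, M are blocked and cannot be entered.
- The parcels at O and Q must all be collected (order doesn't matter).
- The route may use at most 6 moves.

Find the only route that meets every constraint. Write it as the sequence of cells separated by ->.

P -> Q -> L -> K -> J -> O -> N

The 6-move cap with required stops at O, Q leaves no slack for detours.
Route from P: right 1 to Q, up 1 to L, left 2 to J, down 1 to O, left 1 to N — 6 moves in all.
Check: all required cells visited; 6 ≤ 6 moves.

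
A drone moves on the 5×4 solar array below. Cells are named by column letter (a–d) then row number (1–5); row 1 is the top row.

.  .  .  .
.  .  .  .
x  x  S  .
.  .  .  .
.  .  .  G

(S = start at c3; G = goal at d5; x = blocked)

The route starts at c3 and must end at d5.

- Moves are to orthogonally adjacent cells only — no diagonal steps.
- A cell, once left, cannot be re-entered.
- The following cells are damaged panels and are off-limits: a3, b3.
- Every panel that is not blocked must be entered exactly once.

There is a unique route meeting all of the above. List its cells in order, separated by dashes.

c3 - c2 - b2 - a2 - a1 - b1 - c1 - d1 - d2 - d3 - d4 - c4 - b4 - a4 - a5 - b5 - c5 - d5

Need to visit all 18 open cells exactly once, starting at c3 and ending at d5.
Cell a2 has only two open neighbours (a1 and b2), so the path must pass straight through it: one of those is the cell it's entered from and the other is where it exits.
Route from c3: up to c2, 2× left (reaching a2), up to a1, 3× right (reaching d1), 3× down (reaching d4), 3× left (reaching a4), down to a5, 3× right (reaching d5) — 17 moves in all.
Check: all 18 open cells covered.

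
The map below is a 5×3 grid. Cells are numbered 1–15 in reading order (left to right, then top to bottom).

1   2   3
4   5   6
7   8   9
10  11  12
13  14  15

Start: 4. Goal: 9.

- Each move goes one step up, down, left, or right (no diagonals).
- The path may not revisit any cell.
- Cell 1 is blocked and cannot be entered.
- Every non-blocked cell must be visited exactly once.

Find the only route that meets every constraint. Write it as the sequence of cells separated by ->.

4 -> 7 -> 10 -> 13 -> 14 -> 15 -> 12 -> 11 -> 8 -> 5 -> 2 -> 3 -> 6 -> 9

Need to visit all 14 open cells exactly once, starting at 4 and ending at 9.
Route from 4: down 3 to 13, right 2 to 15, up 1 to 12, left 1 to 11, up 3 to 2, right 1 to 3, down 2 to 9 — 13 moves in all.
Check: all 14 open cells covered.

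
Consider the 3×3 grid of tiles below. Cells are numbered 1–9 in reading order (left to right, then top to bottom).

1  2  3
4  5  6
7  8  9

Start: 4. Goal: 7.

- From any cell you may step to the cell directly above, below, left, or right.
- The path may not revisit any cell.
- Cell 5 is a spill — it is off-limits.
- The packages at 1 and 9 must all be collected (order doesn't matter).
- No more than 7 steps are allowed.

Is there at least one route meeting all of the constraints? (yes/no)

yes

One route that works: 4 → 1 → 2 → 3 → 6 → 9 → 8 → 7.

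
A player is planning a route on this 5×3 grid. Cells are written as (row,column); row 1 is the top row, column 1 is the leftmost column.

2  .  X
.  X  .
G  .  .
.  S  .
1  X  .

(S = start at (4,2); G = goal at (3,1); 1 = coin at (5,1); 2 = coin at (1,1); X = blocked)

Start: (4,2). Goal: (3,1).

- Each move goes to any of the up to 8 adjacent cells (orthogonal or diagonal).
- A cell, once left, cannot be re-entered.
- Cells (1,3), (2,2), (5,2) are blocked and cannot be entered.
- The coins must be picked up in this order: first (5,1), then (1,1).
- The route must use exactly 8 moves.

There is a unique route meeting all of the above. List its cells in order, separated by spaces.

The waypoints must appear in the order (5,1), (1,1), with no cell reused.
Route from (4,2): down-left to (5,1), up to (4,1), 2× up-right (reaching (2,3)), up-left to (1,2), left to (1,1), 2× down (reaching (3,1)) — 8 moves in all.
Check: order respected (1 at step 1, 2 at step 6); 8 moves as required.

(4,2) (5,1) (4,1) (3,2) (2,3) (1,2) (1,1) (2,1) (3,1)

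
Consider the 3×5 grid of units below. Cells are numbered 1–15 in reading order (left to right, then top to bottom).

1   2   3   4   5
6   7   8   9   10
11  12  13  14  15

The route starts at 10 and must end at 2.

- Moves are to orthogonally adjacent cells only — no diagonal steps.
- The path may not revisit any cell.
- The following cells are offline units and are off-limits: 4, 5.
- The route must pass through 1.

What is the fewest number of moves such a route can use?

6

Any route passes through 1 somewhere between 10 and 2. Summing Manhattan distances along the two legs (10 → 1 → 2) gives a lower bound of 5 + 1 = 6 moves.
A route of 6 moves achieves this: 10 → 9 → 8 → 7 → 6 → 1 → 2.
Since 6 matches the lower bound, it is optimal.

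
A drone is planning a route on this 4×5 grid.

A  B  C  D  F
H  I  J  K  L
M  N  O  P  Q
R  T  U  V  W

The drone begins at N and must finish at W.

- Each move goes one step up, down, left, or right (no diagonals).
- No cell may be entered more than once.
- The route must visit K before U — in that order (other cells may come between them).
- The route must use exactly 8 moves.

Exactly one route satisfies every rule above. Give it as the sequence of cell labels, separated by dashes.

The waypoints must appear in the order K, U, with no cell reused.
Route from N: up to I, 2× right (reaching K), down to P, left to O, down to U, 2× right (reaching W) — 8 moves in all.
Check: order respected (K at step 3, U at step 6); 8 moves as required.

N - I - J - K - P - O - U - V - W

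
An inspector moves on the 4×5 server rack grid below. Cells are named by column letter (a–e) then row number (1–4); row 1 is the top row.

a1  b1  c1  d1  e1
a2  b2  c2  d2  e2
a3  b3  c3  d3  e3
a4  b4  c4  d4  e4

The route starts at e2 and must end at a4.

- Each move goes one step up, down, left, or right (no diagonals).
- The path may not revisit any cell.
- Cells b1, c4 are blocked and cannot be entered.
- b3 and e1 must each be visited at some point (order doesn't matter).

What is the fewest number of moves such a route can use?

Any route passes through b3 and e1 in some order between e2 and a4. Summing Manhattan distances along each leg and taking the cheapest ordering (e2 → e1 → b3 → a4) gives a lower bound of 1 + 5 + 2 = 8 moves.
A route of 8 moves achieves this: e2 → e1 → d1 → d2 → d3 → c3 → b3 → b4 → a4.
Since 8 matches the lower bound, it is optimal.

8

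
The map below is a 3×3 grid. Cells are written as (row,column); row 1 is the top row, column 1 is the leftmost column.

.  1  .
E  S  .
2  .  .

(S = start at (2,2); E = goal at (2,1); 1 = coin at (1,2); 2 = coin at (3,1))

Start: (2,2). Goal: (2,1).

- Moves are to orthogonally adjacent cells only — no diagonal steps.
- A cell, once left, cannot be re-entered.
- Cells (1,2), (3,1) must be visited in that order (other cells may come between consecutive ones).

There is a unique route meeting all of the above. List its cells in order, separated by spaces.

(2,2) (1,2) (1,3) (2,3) (3,3) (3,2) (3,1) (2,1)

The waypoints must appear in the order (1,2), (3,1), with no cell reused.
Route from (2,2): up to (1,2), right to (1,3), 2× down (reaching (3,3)), 2× left (reaching (3,1)), up to (2,1) — 7 moves in all.
Check: order respected (1 at step 1, 2 at step 6).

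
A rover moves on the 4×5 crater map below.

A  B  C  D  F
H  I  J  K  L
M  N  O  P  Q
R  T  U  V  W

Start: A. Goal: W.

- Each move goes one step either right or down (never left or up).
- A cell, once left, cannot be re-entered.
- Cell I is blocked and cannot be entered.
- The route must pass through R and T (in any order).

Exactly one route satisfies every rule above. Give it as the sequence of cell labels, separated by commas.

A, H, M, R, T, U, V, W

Moves only go right or down, so the column and row indices never decrease.
Route from A: 3× down (reaching R), 4× right (reaching W) — 7 moves in all.
Check: all required cells visited.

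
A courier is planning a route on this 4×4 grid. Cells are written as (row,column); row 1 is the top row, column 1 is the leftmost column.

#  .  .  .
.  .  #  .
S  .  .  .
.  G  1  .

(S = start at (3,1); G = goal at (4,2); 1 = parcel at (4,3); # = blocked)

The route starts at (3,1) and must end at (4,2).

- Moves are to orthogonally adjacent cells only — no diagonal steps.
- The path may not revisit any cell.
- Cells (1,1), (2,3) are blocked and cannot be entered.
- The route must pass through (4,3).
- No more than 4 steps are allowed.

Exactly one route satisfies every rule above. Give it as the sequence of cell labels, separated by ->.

The budget equals the shortest possible length, so every move has to be on a shortest route through the required cells.
Route from (3,1): 2× right (reaching (3,3)), down to (4,3), left to (4,2) — 4 moves in all.
Check: all required cells visited; 4 ≤ 4 moves.

(3,1) -> (3,2) -> (3,3) -> (4,3) -> (4,2)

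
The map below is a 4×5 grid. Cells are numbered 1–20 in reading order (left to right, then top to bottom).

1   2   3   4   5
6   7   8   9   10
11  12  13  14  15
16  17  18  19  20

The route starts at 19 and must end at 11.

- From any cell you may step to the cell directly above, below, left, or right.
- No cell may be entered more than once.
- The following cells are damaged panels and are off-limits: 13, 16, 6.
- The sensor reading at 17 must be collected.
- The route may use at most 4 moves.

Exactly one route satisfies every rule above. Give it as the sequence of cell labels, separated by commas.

19, 18, 17, 12, 11

The budget equals the shortest possible length, so every move has to be on a shortest route through the required cells.
Route from 19: 2× left (reaching 17), up to 12, left to 11 — 4 moves in all.
Check: all required cells visited; 4 ≤ 4 moves.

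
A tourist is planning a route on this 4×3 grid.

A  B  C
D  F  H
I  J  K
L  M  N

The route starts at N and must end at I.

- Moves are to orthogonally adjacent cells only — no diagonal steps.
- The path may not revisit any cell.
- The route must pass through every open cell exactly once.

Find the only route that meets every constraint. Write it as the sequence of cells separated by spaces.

Need to visit all 12 open cells exactly once, starting at N and ending at I.
Cell L has only two open neighbours (I and M), so the path must pass straight through it: one of those is the cell it's entered from and the other is where it exits.
Route from N: 3× up (reaching C), 2× left (reaching A), down to D, right to F, 2× down (reaching M), left to L, up to I — 11 moves in all.
Check: all 12 open cells covered.

N K H C B A D F J M L I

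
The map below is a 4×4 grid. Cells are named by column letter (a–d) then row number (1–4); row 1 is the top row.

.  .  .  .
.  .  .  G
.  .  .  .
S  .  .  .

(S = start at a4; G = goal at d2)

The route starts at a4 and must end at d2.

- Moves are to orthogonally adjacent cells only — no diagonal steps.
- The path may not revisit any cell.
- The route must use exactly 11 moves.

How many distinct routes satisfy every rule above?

Need simple routes of exactly 11 moves from a4 to d2 (Manhattan distance 5, so 3 moves are spent on a detour and 3 undoing it).
Branch systematically from the start, pruning whenever the remaining move budget drops below the Manhattan distance to d2 or differs from it in parity. Grouping the completions by first move — via a3: 17; via b4: 22 — and summing: 17 + 22 = 39.
That gives 39 routes.

39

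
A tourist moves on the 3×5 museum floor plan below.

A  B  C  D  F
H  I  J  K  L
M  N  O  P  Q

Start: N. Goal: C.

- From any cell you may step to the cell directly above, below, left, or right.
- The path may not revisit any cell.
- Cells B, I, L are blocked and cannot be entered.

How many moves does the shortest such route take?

3

The Manhattan distance from N to C is |3−1| + |2−3| = 3, so at least 3 moves are needed.
A route of 3 moves achieves this: N → O → J → C.
Since 3 matches the lower bound, it is optimal.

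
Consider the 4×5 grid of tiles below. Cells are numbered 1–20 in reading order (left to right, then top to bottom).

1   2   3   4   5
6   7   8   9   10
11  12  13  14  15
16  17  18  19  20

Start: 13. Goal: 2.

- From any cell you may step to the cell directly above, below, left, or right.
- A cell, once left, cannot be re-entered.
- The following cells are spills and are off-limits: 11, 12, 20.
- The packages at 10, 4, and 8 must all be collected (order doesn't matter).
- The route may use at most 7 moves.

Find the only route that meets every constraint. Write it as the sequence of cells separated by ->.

13 -> 8 -> 9 -> 10 -> 5 -> 4 -> 3 -> 2

The budget equals the shortest possible length, so every move has to be on a shortest route through the required cells.
Route from 13: up to 8, 2× right (reaching 10), up to 5, 3× left (reaching 2) — 7 moves in all.
Check: all required cells visited; 7 ≤ 7 moves.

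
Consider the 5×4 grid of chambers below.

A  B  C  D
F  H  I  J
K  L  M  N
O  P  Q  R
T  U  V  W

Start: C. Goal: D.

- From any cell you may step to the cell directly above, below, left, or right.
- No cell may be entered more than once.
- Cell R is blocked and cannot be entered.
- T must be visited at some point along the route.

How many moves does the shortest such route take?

Any route passes through T somewhere between C and D. Summing Manhattan distances along the two legs (C → T → D) gives a lower bound of 6 + 7 = 13 moves.
A route of 13 moves achieves this: C → I → H → L → P → O → T → U → V → Q → M → N → J → D.
Since 13 matches the lower bound, it is optimal.

13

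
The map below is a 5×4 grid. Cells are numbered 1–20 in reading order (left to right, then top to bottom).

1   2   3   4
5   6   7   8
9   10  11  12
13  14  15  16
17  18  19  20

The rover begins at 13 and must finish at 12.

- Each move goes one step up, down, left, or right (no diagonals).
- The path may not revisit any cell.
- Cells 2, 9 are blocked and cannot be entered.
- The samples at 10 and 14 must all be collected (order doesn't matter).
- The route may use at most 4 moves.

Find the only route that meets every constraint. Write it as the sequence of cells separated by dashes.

13 - 14 - 10 - 11 - 12

Any route must reach 10 and 14 and still end at 12 within 4 moves, so the order of the required stops is forced.
Route from 13: right to 14, up to 10, 2× right (reaching 12) — 4 moves in all.
Check: all required cells visited; 4 ≤ 4 moves.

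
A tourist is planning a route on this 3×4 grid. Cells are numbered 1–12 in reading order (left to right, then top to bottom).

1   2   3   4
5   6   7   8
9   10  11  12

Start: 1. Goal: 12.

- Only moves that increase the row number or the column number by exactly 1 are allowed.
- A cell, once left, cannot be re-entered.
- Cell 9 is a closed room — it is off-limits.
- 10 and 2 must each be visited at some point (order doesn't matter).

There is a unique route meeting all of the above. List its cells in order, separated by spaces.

Moves only go right or down, so the column and row indices never decrease.
Route from 1: right 1 to 2, down 2 to 10, right 2 to 12 — 5 moves in all.
Check: all required cells visited.

1 2 6 10 11 12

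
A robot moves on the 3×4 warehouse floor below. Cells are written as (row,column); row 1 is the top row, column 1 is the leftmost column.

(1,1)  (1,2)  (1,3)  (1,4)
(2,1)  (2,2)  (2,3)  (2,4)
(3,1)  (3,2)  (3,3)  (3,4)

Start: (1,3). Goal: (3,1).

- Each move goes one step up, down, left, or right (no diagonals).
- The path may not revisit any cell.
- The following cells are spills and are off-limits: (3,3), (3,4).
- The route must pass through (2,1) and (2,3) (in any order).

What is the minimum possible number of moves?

Any route passes through (2,1) and (2,3) in some order between (1,3) and (3,1). Summing Manhattan distances along each leg and taking the cheapest ordering ((1,3) → (2,3) → (2,1) → (3,1)) gives a lower bound of 1 + 2 + 1 = 4 moves.
A route of 4 moves achieves this: (1,3) → (2,3) → (2,2) → (2,1) → (3,1).
Since 4 matches the lower bound, it is optimal.

4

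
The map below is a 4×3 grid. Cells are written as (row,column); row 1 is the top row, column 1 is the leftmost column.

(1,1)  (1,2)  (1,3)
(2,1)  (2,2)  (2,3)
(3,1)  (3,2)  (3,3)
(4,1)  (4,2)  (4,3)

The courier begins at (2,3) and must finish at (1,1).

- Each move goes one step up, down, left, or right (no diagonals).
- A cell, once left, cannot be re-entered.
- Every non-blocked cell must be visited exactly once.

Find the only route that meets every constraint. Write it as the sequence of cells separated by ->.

Need to visit all 12 open cells exactly once, starting at (2,3) and ending at (1,1).
Route from (2,3): up 1 to (1,3), left 1 to (1,2), down 2 to (3,2), right 1 to (3,3), down 1 to (4,3), left 2 to (4,1), up 3 to (1,1) — 11 moves in all.
Check: all 12 open cells covered.

(2,3) -> (1,3) -> (1,2) -> (2,2) -> (3,2) -> (3,3) -> (4,3) -> (4,2) -> (4,1) -> (3,1) -> (2,1) -> (1,1)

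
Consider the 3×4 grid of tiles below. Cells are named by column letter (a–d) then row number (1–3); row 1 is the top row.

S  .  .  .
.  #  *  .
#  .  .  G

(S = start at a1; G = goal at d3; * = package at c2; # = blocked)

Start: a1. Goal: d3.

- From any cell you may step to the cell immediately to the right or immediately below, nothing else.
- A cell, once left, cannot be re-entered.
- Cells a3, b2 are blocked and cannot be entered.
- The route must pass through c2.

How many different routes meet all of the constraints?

A right/down-only route from a1 to d3 makes exactly 2 down-moves and 3 right-moves in some order.
With no other constraints that would be C(5,2) = 10 routes.
Split at c2 and multiply the segment counts (each segment already excludes blocked cells): a1→c2: 1; c2→d3: 2; product = 2.
That gives 2 routes.

2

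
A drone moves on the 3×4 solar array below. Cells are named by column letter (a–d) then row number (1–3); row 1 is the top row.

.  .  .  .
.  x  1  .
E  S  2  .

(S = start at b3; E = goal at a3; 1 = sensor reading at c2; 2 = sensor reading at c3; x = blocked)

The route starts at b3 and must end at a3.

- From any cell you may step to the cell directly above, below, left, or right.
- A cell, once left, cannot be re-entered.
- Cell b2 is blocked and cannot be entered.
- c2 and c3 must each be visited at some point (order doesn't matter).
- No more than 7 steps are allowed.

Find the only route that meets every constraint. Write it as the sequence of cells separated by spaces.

b3 c3 c2 c1 b1 a1 a2 a3

Any route must reach c2 and c3 and still end at a3 within 7 moves, so the order of the required stops is forced.
Route from b3: right to c3, 2× up (reaching c1), 2× left (reaching a1), 2× down (reaching a3) — 7 moves in all.
Check: all required cells visited; 7 ≤ 7 moves.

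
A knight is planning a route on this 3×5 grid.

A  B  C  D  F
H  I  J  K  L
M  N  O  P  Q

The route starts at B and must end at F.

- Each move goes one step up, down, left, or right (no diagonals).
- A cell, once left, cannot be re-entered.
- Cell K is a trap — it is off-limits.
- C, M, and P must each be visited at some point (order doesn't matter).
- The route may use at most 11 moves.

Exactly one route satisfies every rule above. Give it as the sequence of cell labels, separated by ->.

B -> C -> J -> I -> H -> M -> N -> O -> P -> Q -> L -> F

Any route must reach C, M, and P and still end at F within 11 moves, so the order of the required stops is forced.
Route from B: right to C, down to J, 2× left (reaching H), down to M, 4× right (reaching Q), 2× up (reaching F) — 11 moves in all.
Check: all required cells visited; 11 ≤ 11 moves.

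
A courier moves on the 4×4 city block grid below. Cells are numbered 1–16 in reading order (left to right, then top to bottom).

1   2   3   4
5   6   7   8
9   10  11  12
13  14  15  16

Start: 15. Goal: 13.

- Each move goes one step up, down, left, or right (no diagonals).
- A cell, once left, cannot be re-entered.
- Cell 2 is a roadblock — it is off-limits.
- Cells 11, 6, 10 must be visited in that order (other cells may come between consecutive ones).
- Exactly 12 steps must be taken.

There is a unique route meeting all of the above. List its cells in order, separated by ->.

15 -> 11 -> 12 -> 8 -> 4 -> 3 -> 7 -> 6 -> 5 -> 9 -> 10 -> 14 -> 13

The waypoints must appear in the order 11, 6, 10, with no cell reused.
Route from 15: up to 11, right to 12, 2× up (reaching 4), left to 3, down to 7, 2× left (reaching 5), down to 9, right to 10, down to 14, left to 13 — 12 moves in all.
Check: order respected (11 at step 1, 6 at step 7, 10 at step 10); 12 moves as required.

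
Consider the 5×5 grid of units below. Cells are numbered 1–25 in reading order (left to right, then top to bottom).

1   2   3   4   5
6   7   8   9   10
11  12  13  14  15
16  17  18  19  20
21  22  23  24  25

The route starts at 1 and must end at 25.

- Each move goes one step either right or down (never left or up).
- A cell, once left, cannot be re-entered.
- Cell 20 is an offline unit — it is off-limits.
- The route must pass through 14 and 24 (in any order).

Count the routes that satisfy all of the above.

10

A right/down-only route from 1 to 25 makes exactly 4 down-moves and 4 right-moves in some order.
With no other constraints that would be C(8,4) = 70 routes.
A monotone route can only reach the required cells in the order 14, 24, so split there and multiply the segment counts (each segment already excludes blocked cells): 1→14: 10; 14→24: 1; 24→25: 1; product = 10.
That gives 10 routes.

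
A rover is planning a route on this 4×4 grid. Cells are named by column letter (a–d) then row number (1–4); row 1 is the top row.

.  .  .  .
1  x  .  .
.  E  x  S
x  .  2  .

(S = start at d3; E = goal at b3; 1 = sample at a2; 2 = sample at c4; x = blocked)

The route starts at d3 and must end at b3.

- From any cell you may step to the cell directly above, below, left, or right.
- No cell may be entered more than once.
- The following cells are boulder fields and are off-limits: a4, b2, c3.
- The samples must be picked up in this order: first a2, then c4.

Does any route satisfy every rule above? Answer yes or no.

no

Even ignoring the required order, no revisit-free route from d3 to b3 manages to pass through all of a2 and c4: branching out from d3, every path either misses one of them or, having collected them, can no longer reach b3 without re-entering a cell.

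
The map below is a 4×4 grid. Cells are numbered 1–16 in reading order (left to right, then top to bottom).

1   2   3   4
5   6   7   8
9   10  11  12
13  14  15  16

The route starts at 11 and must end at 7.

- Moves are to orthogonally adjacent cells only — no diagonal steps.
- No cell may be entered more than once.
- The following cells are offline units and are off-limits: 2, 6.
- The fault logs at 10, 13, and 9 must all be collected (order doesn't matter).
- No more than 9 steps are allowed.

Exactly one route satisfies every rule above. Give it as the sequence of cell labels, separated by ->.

11 -> 10 -> 9 -> 13 -> 14 -> 15 -> 16 -> 12 -> 8 -> 7

The 9-move cap with required stops at 10, 13, 9 leaves no slack for detours.
Route from 11: left 2 to 9, down 1 to 13, right 3 to 16, up 2 to 8, left 1 to 7 — 9 moves in all.
Check: all required cells visited; 9 ≤ 9 moves.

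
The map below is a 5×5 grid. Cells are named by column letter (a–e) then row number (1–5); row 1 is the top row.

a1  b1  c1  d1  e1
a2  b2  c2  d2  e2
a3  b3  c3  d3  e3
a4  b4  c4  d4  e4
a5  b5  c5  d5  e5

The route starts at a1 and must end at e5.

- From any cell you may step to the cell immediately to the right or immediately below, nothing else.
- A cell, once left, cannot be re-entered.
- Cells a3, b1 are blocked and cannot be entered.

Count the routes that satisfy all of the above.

A right/down-only route from a1 to e5 makes exactly 4 down-moves and 4 right-moves in some order.
With no other constraints that would be C(8,4) = 70 routes.
Subtract routes through each blocked cell (inclusion–exclusion for overlaps): − through b1: 35 − through a3: 15 → 20.
That gives 20 routes.

20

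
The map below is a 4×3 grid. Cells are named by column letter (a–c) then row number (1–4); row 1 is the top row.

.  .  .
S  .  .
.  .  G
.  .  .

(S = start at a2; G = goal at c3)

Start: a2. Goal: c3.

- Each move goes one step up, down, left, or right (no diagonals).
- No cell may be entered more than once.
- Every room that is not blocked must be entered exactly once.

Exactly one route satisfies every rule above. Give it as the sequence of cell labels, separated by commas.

Need to visit all 12 open cells exactly once, starting at a2 and ending at c3.
Route from a2: up 1 to a1, right 2 to c1, down 1 to c2, left 1 to b2, down 1 to b3, left 1 to a3, down 1 to a4, right 2 to c4, up 1 to c3 — 11 moves in all.
Check: all 12 open cells covered.

a2, a1, b1, c1, c2, b2, b3, a3, a4, b4, c4, c3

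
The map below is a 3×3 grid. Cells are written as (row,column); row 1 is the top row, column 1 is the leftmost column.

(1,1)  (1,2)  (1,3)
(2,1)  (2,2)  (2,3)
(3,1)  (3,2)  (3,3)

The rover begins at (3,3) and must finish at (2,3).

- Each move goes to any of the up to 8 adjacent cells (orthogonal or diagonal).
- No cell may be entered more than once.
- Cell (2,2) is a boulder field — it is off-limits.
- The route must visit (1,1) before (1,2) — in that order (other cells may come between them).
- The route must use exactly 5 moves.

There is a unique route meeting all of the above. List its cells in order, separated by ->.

(3,3) -> (3,2) -> (2,1) -> (1,1) -> (1,2) -> (2,3)

The waypoints must appear in the order (1,1), (1,2), with no cell reused.
Route from (3,3): left to (3,2), up-left to (2,1), up to (1,1), right to (1,2), down-right to (2,3) — 5 moves in all.
Check: order respected ((1,1) at step 3, (1,2) at step 4); 5 moves as required.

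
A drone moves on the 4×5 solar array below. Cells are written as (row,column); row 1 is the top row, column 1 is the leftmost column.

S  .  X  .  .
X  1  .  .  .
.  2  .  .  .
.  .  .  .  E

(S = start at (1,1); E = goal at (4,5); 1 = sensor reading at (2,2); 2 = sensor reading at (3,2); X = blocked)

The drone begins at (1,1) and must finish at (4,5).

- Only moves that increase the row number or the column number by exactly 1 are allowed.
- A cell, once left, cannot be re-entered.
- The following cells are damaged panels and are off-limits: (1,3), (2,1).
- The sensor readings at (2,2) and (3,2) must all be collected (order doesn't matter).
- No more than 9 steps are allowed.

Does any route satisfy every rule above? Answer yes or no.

One route that works: (1,1) → (1,2) → (2,2) → (3,2) → (4,2) → (4,3) → (4,4) → (4,5).

yes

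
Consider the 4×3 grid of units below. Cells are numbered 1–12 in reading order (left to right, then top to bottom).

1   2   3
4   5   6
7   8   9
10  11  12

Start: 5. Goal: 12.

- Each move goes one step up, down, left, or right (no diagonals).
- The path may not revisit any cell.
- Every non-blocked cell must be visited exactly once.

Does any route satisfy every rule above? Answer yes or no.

One route that works: 5 → 8 → 11 → 10 → 7 → 4 → 1 → 2 → 3 → 6 → 9 → 12.

yes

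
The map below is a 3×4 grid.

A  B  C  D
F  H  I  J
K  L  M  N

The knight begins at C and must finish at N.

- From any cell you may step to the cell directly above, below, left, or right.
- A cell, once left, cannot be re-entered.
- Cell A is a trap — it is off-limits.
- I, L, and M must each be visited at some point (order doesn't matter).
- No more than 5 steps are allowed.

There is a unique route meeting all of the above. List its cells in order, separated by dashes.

Any route must reach I, L, and M and still end at N within 5 moves, so the order of the required stops is forced.
Route from C: down to I, left to H, down to L, 2× right (reaching N) — 5 moves in all.
Check: all required cells visited; 5 ≤ 5 moves.

C - I - H - L - M - N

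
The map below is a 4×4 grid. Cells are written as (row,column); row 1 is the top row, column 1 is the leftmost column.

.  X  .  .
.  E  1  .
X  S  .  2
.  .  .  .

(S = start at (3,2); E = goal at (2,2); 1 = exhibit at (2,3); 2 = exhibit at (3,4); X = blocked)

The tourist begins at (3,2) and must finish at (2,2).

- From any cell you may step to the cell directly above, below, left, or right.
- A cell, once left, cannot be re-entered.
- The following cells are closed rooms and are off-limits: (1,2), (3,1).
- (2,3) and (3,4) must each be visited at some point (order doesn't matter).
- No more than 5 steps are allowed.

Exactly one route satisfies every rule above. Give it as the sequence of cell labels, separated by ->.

Any route must reach (2,3) and (3,4) and still end at (2,2) within 5 moves, so the order of the required stops is forced.
Route from (3,2): 2× right (reaching (3,4)), up to (2,4), 2× left (reaching (2,2)) — 5 moves in all.
Check: all required cells visited; 5 ≤ 5 moves.

(3,2) -> (3,3) -> (3,4) -> (2,4) -> (2,3) -> (2,2)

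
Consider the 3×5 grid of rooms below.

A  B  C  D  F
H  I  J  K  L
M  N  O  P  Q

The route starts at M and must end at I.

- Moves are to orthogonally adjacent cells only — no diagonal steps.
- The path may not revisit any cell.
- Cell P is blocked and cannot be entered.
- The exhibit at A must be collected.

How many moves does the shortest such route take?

4

Any route passes through A somewhere between M and I. Summing Manhattan distances along the two legs (M → A → I) gives a lower bound of 2 + 2 = 4 moves.
A route of 4 moves achieves this: M → H → A → B → I.
Since 4 matches the lower bound, it is optimal.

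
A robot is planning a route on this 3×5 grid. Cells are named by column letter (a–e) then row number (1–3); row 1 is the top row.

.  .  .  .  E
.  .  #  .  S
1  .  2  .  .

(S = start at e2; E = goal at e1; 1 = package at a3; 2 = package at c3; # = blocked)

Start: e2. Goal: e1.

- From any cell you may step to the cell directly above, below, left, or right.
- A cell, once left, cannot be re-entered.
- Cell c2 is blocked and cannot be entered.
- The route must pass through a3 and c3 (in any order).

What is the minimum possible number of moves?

Any route passes through a3 and c3 in some order between e2 and e1. Summing Manhattan distances along each leg and taking the cheapest ordering (e2 → a3 → c3 → e1) gives a lower bound of 5 + 2 + 4 = 11 moves.
A route of 11 moves achieves this: e2 → e3 → d3 → c3 → b3 → a3 → a2 → a1 → b1 → c1 → d1 → e1.
Since 11 matches the lower bound, it is optimal.

11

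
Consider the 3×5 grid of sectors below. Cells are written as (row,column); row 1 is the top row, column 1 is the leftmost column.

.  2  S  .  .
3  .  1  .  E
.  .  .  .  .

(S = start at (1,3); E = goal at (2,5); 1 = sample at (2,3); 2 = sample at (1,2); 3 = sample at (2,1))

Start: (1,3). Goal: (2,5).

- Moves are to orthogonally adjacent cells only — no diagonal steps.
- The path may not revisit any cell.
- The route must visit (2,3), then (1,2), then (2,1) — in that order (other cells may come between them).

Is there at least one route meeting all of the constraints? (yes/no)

One route that works: (1,3) → (2,3) → (2,2) → (1,2) → (1,1) → (2,1) → (3,1) → (3,2) → (3,3) → (3,4) → (2,4) → (2,5).

yes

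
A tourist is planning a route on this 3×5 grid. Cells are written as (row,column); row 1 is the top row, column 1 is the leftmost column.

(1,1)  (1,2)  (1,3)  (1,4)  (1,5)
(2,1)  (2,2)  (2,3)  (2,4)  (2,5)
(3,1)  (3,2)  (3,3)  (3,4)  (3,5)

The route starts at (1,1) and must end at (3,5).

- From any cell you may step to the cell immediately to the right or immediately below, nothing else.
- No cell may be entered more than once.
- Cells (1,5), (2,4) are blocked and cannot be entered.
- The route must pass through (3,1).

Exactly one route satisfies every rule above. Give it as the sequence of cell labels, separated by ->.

Moves only go right or down, so the column and row indices never decrease.
Route from (1,1): down 2 to (3,1), right 4 to (3,5) — 6 moves in all.
Check: all required cells visited.

(1,1) -> (2,1) -> (3,1) -> (3,2) -> (3,3) -> (3,4) -> (3,5)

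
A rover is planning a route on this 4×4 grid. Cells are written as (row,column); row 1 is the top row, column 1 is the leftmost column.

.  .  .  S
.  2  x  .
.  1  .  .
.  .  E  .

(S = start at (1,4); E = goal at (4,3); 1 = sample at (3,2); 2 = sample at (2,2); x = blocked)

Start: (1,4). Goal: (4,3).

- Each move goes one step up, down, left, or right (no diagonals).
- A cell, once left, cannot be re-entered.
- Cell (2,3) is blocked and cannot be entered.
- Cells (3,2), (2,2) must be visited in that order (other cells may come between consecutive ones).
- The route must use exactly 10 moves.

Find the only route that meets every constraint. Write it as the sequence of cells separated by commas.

(1,4), (2,4), (3,4), (3,3), (3,2), (2,2), (2,1), (3,1), (4,1), (4,2), (4,3)

The waypoints must appear in the order (3,2), (2,2), with no cell reused.
Route from (1,4): 2× down (reaching (3,4)), 2× left (reaching (3,2)), up to (2,2), left to (2,1), 2× down (reaching (4,1)), 2× right (reaching (4,3)) — 10 moves in all.
Check: order respected (1 at step 4, 2 at step 5); 10 moves as required.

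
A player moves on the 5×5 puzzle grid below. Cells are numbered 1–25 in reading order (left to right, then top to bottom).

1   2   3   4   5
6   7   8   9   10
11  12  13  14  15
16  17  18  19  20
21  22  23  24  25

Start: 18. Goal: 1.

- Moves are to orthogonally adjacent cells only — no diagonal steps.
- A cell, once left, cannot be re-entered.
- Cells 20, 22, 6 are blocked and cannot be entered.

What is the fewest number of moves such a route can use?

The Manhattan distance from 18 to 1 is |4−1| + |3−1| = 5, so at least 5 moves are needed.
A route of 5 moves achieves this: 18 → 13 → 8 → 3 → 2 → 1.
Since 5 matches the lower bound, it is optimal.

5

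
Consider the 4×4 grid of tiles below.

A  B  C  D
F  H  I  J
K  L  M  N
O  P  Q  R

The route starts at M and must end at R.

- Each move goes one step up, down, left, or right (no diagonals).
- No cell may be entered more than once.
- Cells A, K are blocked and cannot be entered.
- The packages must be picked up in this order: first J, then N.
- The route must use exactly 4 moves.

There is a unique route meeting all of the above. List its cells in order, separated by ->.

The waypoints must appear in the order J, N, with no cell reused.
Route from M: up 1 to I, right 1 to J, down 2 to R — 4 moves in all.
Check: order respected (J at step 2, N at step 3); 4 moves as required.

M -> I -> J -> N -> R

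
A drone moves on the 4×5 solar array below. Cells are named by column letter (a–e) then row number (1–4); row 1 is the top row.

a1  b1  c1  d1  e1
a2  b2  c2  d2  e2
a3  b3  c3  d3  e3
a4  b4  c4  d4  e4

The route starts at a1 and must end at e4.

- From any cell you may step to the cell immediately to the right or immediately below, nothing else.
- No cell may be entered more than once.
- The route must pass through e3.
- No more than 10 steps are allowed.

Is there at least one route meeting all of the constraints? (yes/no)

yes

One route that works: a1 → a2 → a3 → b3 → c3 → d3 → e3 → e4.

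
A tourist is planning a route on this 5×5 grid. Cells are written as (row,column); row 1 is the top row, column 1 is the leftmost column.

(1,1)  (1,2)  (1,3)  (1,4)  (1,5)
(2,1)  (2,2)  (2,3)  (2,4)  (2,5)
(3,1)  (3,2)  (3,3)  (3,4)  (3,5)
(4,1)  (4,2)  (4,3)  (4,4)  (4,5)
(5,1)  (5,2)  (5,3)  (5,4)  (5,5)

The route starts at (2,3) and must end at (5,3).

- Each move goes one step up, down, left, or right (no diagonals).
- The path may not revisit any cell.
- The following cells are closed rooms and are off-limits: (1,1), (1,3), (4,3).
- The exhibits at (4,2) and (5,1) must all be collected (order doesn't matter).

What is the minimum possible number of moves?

Any route passes through (4,2) and (5,1) in some order between (2,3) and (5,3). Summing Manhattan distances along each leg and taking the cheapest ordering ((2,3) → (4,2) → (5,1) → (5,3)) gives a lower bound of 3 + 2 + 2 = 7 moves.
A route of 7 moves achieves this: (2,3) → (3,3) → (3,2) → (4,2) → (4,1) → (5,1) → (5,2) → (5,3).
Since 7 matches the lower bound, it is optimal.

7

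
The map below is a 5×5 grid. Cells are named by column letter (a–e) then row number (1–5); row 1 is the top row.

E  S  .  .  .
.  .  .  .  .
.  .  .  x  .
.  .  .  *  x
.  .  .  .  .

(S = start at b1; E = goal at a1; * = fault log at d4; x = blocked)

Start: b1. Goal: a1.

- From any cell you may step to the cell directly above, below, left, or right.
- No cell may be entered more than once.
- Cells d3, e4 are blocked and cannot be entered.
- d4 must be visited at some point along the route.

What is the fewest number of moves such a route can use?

Any route passes through d4 somewhere between b1 and a1. Summing Manhattan distances along the two legs (b1 → d4 → a1) gives a lower bound of 5 + 6 = 11 moves.
The shortest route satisfying every rule uses 13 moves: b1 → b2 → b3 → b4 → c4 → d4 → d5 → c5 → b5 → a5 → a4 → a3 → a2 → a1.
The no-revisit rule (legs can't share cells) pushes the minimum above the 11-move bound; an exhaustive check rules out every length from 11 to 12, leaving 13 as the minimum.

13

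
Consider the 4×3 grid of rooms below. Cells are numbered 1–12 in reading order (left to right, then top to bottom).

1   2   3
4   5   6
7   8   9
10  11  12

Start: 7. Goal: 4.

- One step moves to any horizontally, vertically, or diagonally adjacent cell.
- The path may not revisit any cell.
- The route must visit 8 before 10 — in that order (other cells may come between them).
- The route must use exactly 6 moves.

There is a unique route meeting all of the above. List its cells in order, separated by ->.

7 -> 8 -> 10 -> 11 -> 9 -> 5 -> 4

The waypoints must appear in the order 8, 10, with no cell reused.
Route from 7: right 1 to 8, down-left 1 to 10, right 1 to 11, up-right 1 to 9, up-left 1 to 5, left 1 to 4 — 6 moves in all.
Check: order respected (8 at step 1, 10 at step 2); 6 moves as required.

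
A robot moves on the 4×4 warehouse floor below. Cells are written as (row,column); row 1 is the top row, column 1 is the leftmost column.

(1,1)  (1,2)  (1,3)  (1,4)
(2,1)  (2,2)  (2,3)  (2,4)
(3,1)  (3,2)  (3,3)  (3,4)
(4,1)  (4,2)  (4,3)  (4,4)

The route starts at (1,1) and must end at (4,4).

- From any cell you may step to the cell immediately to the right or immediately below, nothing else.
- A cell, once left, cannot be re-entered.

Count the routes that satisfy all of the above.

20

A right/down-only route from (1,1) to (4,4) makes exactly 3 down-moves and 3 right-moves in some order.
With no other constraints that would be C(6,3) = 20 routes.
That gives 20 routes.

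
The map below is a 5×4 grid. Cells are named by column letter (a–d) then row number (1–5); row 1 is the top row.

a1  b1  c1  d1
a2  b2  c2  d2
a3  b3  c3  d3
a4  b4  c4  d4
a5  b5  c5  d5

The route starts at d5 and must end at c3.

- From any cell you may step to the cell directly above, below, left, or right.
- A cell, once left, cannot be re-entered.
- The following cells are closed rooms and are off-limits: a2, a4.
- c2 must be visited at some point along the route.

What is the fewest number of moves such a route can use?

Any route passes through c2 somewhere between d5 and c3. Summing Manhattan distances along the two legs (d5 → c2 → c3) gives a lower bound of 4 + 1 = 5 moves.
A route of 5 moves achieves this: d5 → d4 → d3 → d2 → c2 → c3.
Since 5 matches the lower bound, it is optimal.

5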